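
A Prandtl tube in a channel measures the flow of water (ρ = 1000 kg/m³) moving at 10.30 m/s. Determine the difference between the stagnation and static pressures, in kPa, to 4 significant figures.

ΔP = 53.05 kPa

The dynamic pressure equals the rise in static pressure at the stagnation point: ΔP = ½ρv².
ΔP = ½·1000·10.30² = 53050 Pa.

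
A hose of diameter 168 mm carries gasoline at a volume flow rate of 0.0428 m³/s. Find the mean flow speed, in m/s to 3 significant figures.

v ≈ 1.93 m/s

Q = 0.0428 m³/s = 0.0428 m³/s.
v = Q/A = 0.0428 / 0.0222 = 1.93 m/s.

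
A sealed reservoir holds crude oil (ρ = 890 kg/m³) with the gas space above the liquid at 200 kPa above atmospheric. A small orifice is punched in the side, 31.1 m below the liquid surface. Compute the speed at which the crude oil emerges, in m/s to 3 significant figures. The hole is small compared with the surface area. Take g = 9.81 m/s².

v ≈ 32.6 m/s

Take point 1 at the surface (v₁ ≈ 0) and point 2 at the hole (at atmospheric pressure). Bernoulli: P₁ + ρg h = P_atm + ½ρv₂².
With P₁ − P_atm = 200000 Pa, v₂ = √(2gh + 2ΔP/ρ) = √(2·9.81·31.1 + 2·200000/890) = 32.6 m/s.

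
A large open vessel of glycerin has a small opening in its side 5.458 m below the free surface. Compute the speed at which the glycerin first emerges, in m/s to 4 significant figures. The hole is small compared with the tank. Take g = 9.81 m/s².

With the surface at rest and both surface and jet at atmospheric pressure, Bernoulli gives ρg h = ½ρv², so v = √(2gh) = √(2·9.81·5.458) = 10.35 m/s.

10.35 m/s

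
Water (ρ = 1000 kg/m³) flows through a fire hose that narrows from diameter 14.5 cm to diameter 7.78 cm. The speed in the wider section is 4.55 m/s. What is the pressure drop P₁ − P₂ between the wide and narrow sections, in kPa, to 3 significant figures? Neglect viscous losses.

ΔP = 115 kPa

By continuity, v₂ = v₁·A₁/A₂ = 4.55·(165/47.5) = 15.8 m/s.
With no height change, Bernoulli's equation is P₁ + ½ρv₁² = P₂ + ½ρv₂².
P₁ − P₂ = ½·1000·(15.8² − 4.55²) = ½·1000·229 = 115000 Pa.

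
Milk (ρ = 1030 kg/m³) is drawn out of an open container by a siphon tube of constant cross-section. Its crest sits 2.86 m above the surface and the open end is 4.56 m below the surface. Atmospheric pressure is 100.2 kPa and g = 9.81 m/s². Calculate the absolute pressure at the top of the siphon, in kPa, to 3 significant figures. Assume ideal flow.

From the surface to the outlet (both open to atmosphere, surface at rest): v = √(2g·h_out) = √(2·9.81·4.56) = 9.46 m/s.
The bore is uniform, so the speed at the crest is the same v. Bernoulli surface→crest: P_atm = P_top + ½ρv² + ρg·h_top.
P_top = 100200 − ½·1030·9.46² − 1030·9.81·2.86 = 25200 Pa.

P_top ≈ 25.2 kPa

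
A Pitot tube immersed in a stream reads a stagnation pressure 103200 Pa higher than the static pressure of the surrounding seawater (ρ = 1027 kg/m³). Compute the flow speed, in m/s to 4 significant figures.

At the stagnation point the flow is brought to rest, so Bernoulli gives P_stag − P_static = ½ρv².
v = √(2ΔP/ρ) = √(2·103200/1027) = 14.18 m/s.

14.18 m/s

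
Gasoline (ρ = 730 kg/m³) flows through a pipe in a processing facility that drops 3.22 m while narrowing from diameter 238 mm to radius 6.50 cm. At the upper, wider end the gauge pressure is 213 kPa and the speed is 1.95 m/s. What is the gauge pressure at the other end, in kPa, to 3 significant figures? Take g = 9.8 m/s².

P₂ = 222 kPa

By continuity, v₂ = v₁·A₁/A₂ = 1.95·(445/133) = 6.54 m/s.
Applying Bernoulli between the two ends and solving for P₂: P₂ = P₁ + ½ρ(v₁² − v₂²) − ρgΔh.
P₂ = 213000 + ½·730·(1.95² − 6.54²) − 730·9.8·(−3.22) = 213000 + (-14200) − (-23000) = 222000 Pa.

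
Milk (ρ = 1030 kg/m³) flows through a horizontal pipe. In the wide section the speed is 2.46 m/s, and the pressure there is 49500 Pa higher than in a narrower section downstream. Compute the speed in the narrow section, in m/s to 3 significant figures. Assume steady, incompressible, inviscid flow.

v₂ = 10.1 m/s

With h₁ = h₂, rearranging Bernoulli gives v₂ = √(v₁² + 2ΔP/ρ).
v₂ = √(2.46² + 2·49500/1030) = √(6.05 + 96.1) = 10.1 m/s.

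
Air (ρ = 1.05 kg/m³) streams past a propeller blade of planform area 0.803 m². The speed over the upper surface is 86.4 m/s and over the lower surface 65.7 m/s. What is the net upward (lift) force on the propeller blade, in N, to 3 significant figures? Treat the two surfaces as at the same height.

With equal heights on the two surfaces, Bernoulli gives P_lower − P_upper = ½ρ(v_upper² − v_lower²).
ΔP = ½·1.05·(86.4² − 65.7²) = 1650 Pa.
Lift = ΔP · A = 1650 × 0.803 = 1330 N.

F ≈ 1330 N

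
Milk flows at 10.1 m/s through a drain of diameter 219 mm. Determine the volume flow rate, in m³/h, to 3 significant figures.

Q = A·v = 0.0377 m² × 10.1 m/s = 0.380 m³/s.
Converting: 0.380 m³/s × 3600 = 1370 m³/h.

Q ≈ 1370 m³/h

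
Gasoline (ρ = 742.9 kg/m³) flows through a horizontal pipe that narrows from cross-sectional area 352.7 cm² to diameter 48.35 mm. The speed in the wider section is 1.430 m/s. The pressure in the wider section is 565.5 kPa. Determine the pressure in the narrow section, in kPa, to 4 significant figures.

P₂ = 286.0 kPa

The volume flow rate is constant, so v₂ = (A₁/A₂)v₁ = (352.7/18.36)·1.430 = 27.47 m/s.
Bernoulli (h₁ = h₂): P₁ − P₂ = ½ρ(v₂² − v₁²).
P₂ = P₁ − ½ρ(v₂² − v₁²) = 565500 − ½·742.9·(27.47² − 1.430²) = 565500 − 279500 = 286000 Pa.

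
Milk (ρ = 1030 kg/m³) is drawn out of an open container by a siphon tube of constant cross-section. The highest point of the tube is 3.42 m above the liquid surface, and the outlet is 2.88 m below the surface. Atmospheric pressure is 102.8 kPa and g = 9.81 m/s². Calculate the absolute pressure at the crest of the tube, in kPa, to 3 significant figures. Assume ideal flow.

From the surface to the outlet (both open to atmosphere, surface at rest): v = √(2g·h_out) = √(2·9.81·2.88) = 7.52 m/s.
Continuity keeps v the same throughout the tube; from surface to crest, P_atm + 0 = P_top + ½ρv² + ρg·h_top.
P_top = 102800 − ½·1030·7.52² − 1030·9.81·3.42 = 39100 Pa.

P_top ≈ 39.1 kPa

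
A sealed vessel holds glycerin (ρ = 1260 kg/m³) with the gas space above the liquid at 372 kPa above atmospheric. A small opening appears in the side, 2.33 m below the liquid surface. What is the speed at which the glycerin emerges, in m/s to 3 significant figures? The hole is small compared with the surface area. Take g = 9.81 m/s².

v ≈ 25.2 m/s

Take point 1 at the surface (v₁ ≈ 0) and point 2 at the hole (at atmospheric pressure). Bernoulli: P₁ + ρg h = P_atm + ½ρv₂².
With P₁ − P_atm = 372000 Pa, v₂ = √(2gh + 2ΔP/ρ) = √(2·9.81·2.33 + 2·372000/1260) = 25.2 m/s.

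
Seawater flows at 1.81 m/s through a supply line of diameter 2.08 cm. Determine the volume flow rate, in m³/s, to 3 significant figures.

Q = A·v = 0.000340 m² × 1.81 m/s = 0.000615 m³/s.

Q = 0.000615 m³/s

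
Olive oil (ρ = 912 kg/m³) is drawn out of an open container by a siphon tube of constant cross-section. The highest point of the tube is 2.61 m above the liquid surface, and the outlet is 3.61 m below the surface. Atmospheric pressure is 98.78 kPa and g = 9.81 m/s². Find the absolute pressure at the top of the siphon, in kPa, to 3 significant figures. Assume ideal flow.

P_top ≈ 43.1 kPa

The outlet speed comes from Torricelli: v = √(2g·3.61) = 8.42 m/s.
The bore is uniform, so the speed at the crest is the same v. Bernoulli surface→crest: P_atm = P_top + ½ρv² + ρg·h_top.
P_top = 98780 − ½·912·8.42² − 912·9.81·2.61 = 43100 Pa.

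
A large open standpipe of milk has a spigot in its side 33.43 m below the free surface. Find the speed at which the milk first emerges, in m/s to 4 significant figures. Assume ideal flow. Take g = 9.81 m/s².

25.61 m/s

The surface is effectively still and both ends are open, so ½v² = gh and v = √(2·9.81·33.43) = 25.61 m/s.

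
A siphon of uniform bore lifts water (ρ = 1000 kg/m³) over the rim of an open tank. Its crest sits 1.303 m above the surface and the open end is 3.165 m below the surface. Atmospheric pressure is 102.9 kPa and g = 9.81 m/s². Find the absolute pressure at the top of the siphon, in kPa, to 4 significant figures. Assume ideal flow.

59.07 kPa

The outlet speed comes from Torricelli: v = √(2g·3.165) = 7.880 m/s.
Continuity keeps v the same throughout the tube; from surface to crest, P_atm + 0 = P_top + ½ρv² + ρg·h_top.
P_top = 102900 − ½·1000·7.880² − 1000·9.81·1.303 = 59070 Pa.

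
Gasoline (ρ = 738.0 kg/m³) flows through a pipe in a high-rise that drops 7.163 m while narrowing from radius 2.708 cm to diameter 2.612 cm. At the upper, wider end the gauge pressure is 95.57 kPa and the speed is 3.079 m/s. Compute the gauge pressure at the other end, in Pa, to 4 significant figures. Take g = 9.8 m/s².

Continuity gives A₁v₁ = A₂v₂, so v₂ = (23.04 cm²)/(5.358 cm²) × 3.079 m/s = 13.24 m/s.
Bernoulli: P₁ + ½ρv₁² + ρg h₁ = P₂ + ½ρv₂² + ρg h₂, so P₂ = P₁ + ½ρ(v₁² − v₂²) − ρg(h₂ − h₁).
P₂ = 95570 + ½·738.0·(3.079² − 13.24²) − 738.0·9.8·(−7.163) = 95570 + (-61170) − (-51810) = 86210 Pa.

P₂ ≈ 86210 Pa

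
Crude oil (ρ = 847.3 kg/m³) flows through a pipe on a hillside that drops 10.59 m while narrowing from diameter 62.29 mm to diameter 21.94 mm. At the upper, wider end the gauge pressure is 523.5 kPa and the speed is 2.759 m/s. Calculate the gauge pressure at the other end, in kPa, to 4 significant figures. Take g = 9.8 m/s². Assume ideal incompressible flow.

Mass conservation (A₁v₁ = A₂v₂) gives v₂ = 2.759 × 30.47/3.781 = 22.24 m/s.
Applying Bernoulli between the two ends and solving for P₂: P₂ = P₁ + ½ρ(v₁² − v₂²) − ρgΔh.
P₂ = 523500 + ½·847.3·(2.759² − 22.24²) − 847.3·9.8·(−10.59) = 523500 + (-206300) − (-87930) = 405100 Pa.

P₂ ≈ 405.1 kPa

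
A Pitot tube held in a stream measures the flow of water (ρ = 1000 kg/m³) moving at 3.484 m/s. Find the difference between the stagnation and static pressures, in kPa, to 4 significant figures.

6.069 kPa

Bernoulli between the free stream and the stagnation point: ½ρv² = P_stag − P_static.
ΔP = ½·1000·3.484² = 6069 Pa.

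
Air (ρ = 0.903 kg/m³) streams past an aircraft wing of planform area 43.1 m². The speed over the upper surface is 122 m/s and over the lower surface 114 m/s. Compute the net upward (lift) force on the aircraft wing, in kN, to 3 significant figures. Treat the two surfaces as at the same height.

From P + ½ρv² = const at equal height, P_low − P_up = ½ρ(v_up² − v_low²).
ΔP = ½·0.903·(122² − 114²) = 852 Pa.
Lift = ΔP · A = 852 × 43.1 = 36700 N.

F = 36.7 kN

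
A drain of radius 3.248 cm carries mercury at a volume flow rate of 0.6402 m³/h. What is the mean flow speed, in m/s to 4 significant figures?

Q = 0.6402 m³/h = 0.0001778 m³/s.
v = Q/A = 0.0001778 / 0.003314 = 0.05366 m/s.

v = 0.05366 m/s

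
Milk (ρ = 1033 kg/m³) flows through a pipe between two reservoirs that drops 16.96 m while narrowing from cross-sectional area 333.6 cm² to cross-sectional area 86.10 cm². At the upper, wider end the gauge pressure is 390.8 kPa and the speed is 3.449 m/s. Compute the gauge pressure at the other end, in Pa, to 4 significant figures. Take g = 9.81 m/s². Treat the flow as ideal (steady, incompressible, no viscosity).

P₂ ≈ 476600 Pa

By continuity, v₂ = v₁·A₁/A₂ = 3.449·(333.6/86.10) = 13.36 m/s.
Energy conservation along the streamline gives P₂ = P₁ − ½ρ(v₂² − v₁²) − ρg(h₂ − h₁).
P₂ = 390800 + ½·1033·(3.449² − 13.36²) − 1033·9.81·(−16.96) = 390800 + (-86090) − (-171900) = 476600 Pa.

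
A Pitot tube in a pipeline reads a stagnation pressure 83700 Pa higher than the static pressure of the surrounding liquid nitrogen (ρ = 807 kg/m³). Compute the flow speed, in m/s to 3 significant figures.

At the stagnation point the flow is brought to rest, so Bernoulli gives P_stag − P_static = ½ρv².
v = √(2ΔP/ρ) = √(2·83700/807) = 14.4 m/s.

v ≈ 14.4 m/s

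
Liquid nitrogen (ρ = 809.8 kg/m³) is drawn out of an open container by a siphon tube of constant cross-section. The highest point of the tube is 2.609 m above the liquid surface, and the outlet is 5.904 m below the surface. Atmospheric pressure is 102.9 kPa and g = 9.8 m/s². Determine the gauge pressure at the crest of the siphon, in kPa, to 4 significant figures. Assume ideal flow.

-67.56 kPa

Bernoulli surface→outlet gives ½v² = g·h_out, so v = √(2·9.8·5.904) = 10.76 m/s.
Continuity keeps v the same throughout the tube; from surface to crest, P_atm + 0 = P_top + ½ρv² + ρg·h_top.
P_top = 102900 − ½·809.8·10.76² − 809.8·9.8·2.609 = 35340 Pa. So P_gauge = P_top − P_atm = -67560 Pa.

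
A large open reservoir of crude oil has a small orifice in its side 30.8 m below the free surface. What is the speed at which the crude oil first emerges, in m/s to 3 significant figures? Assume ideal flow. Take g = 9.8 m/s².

v ≈ 24.6 m/s

With the surface at rest and both surface and jet at atmospheric pressure, Bernoulli gives ρg h = ½ρv², so v = √(2gh) = √(2·9.8·30.8) = 24.6 m/s.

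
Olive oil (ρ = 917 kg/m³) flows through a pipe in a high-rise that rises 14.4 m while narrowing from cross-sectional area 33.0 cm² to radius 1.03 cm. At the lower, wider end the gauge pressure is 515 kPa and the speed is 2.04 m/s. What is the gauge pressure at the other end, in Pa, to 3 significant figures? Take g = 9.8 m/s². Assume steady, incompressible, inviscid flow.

Continuity gives A₁v₁ = A₂v₂, so v₂ = (33.0 cm²)/(3.33 cm²) × 2.04 m/s = 20.2 m/s.
Applying Bernoulli between the two ends and solving for P₂: P₂ = P₁ + ½ρ(v₁² − v₂²) − ρgΔh.
P₂ = 515000 + ½·917·(2.04² − 20.2²) − 917·9.8·(+14.4) = 515000 + (-185000) − (129000) = 200000 Pa.

200000 Pa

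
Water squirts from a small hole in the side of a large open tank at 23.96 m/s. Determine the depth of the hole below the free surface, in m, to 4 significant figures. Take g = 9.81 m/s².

h = 29.26 m

For a small hole in a large open tank, ½v² = gh, giving h = v²/(2g).
h = 23.96²/(2·9.81) = 574.1/19.62 = 29.26 m.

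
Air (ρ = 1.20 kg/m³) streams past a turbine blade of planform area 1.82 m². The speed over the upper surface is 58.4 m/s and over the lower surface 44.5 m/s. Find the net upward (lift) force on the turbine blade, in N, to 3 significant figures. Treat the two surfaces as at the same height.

With equal heights on the two surfaces, Bernoulli gives P_lower − P_upper = ½ρ(v_upper² − v_lower²).
ΔP = ½·1.20·(58.4² − 44.5²) = 858 Pa.
Lift = ΔP · A = 858 × 1.82 = 1560 N.

F ≈ 1560 N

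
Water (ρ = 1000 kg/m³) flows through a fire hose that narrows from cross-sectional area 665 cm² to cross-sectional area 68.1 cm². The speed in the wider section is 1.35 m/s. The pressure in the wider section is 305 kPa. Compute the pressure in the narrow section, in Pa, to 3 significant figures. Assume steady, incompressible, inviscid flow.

The volume flow rate is constant, so v₂ = (A₁/A₂)v₁ = (665/68.1)·1.35 = 13.2 m/s.
Bernoulli (h₁ = h₂): P₁ − P₂ = ½ρ(v₂² − v₁²).
P₂ = P₁ − ½ρ(v₂² − v₁²) = 305000 − ½·1000·(13.2² − 1.35²) = 305000 − 86000 = 219000 Pa.

P₂ ≈ 219000 Pa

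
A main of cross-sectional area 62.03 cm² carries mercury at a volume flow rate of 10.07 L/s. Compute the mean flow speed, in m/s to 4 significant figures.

Q = 10.07 L/s = 0.01007 m³/s.
v = Q/A = 0.01007 / 0.006203 = 1.623 m/s.

v ≈ 1.623 m/s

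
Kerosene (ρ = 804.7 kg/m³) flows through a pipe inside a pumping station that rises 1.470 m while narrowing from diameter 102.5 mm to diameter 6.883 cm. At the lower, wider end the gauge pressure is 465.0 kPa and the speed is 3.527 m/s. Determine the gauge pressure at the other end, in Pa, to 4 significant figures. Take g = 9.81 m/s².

P₂ = 433800 Pa

Continuity gives A₁v₁ = A₂v₂, so v₂ = (82.52 cm²)/(37.21 cm²) × 3.527 m/s = 7.822 m/s.
Energy conservation along the streamline gives P₂ = P₁ − ½ρ(v₂² − v₁²) − ρg(h₂ − h₁).
P₂ = 465000 + ½·804.7·(3.527² − 7.822²) − 804.7·9.81·(+1.470) = 465000 + (-19610) − (11600) = 433800 Pa.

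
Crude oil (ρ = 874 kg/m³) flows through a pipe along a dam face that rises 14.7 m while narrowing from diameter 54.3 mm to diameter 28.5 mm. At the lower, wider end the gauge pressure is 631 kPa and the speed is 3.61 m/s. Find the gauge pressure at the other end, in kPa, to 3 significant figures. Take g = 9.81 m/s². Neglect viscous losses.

By continuity, v₂ = v₁·A₁/A₂ = 3.61·(23.2/6.38) = 13.1 m/s.
Bernoulli: P₁ + ½ρv₁² + ρg h₁ = P₂ + ½ρv₂² + ρg h₂, so P₂ = P₁ + ½ρ(v₁² − v₂²) − ρg(h₂ − h₁).
P₂ = 631000 + ½·874·(3.61² − 13.1²) − 874·9.81·(+14.7) = 631000 + (-69300) − (126000) = 436000 Pa.

P₂ ≈ 436 kPa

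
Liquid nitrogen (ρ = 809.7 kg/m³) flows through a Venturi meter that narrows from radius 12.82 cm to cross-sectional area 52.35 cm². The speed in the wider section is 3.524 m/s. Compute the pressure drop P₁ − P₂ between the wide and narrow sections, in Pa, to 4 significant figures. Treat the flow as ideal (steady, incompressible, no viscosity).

Continuity gives A₁v₁ = A₂v₂, so v₂ = (516.3 cm²)/(52.35 cm²) × 3.524 m/s = 34.76 m/s.
The pipe is horizontal, so Bernoulli reduces to P₁ + ½ρv₁² = P₂ + ½ρv₂².
P₁ − P₂ = ½·809.7·(34.76² − 3.524²) = ½·809.7·1196 = 484100 Pa.

484100 Pa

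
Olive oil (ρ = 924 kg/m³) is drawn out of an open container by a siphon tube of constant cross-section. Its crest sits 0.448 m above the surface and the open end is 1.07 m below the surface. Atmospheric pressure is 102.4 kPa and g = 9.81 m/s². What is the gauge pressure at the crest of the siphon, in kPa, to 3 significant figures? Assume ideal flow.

P_gauge ≈ -13.8 kPa

Bernoulli surface→outlet gives ½v² = g·h_out, so v = √(2·9.81·1.07) = 4.58 m/s.
With constant cross-section the crest speed equals v; applying Bernoulli from the surface up to the crest, P_top = P_atm − ½ρv² − ρg·h_top.
P_top = 102400 − ½·924·4.58² − 924·9.81·0.448 = 88600 Pa. So P_gauge = P_top − P_atm = -13800 Pa.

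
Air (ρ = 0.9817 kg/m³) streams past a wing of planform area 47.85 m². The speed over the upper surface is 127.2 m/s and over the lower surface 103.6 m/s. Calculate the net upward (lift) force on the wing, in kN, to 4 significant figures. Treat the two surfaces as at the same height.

F ≈ 127.9 kN

With equal heights on the two surfaces, Bernoulli gives P_lower − P_upper = ½ρ(v_upper² − v_lower²).
ΔP = ½·0.9817·(127.2² − 103.6²) = 2674 Pa.
Lift = ΔP · A = 2674 × 47.85 = 127900 N.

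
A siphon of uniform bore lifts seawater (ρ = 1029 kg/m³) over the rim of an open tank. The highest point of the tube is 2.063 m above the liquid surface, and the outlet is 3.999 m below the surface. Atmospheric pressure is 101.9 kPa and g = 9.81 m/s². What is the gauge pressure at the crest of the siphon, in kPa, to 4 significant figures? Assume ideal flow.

The outlet speed comes from Torricelli: v = √(2g·3.999) = 8.858 m/s.
Continuity keeps v the same throughout the tube; from surface to crest, P_atm + 0 = P_top + ½ρv² + ρg·h_top.
P_top = 101900 − ½·1029·8.858² − 1029·9.81·2.063 = 40710 Pa. So P_gauge = P_top − P_atm = -61190 Pa.

P_gauge ≈ -61.19 kPa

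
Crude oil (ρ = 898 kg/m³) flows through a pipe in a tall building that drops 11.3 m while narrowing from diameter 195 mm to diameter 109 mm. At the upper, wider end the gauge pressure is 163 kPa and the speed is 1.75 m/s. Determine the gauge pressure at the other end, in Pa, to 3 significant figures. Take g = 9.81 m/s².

P₂ = 250000 Pa

Mass conservation (A₁v₁ = A₂v₂) gives v₂ = 1.75 × 299/93.3 = 5.60 m/s.
Applying Bernoulli between the two ends and solving for P₂: P₂ = P₁ + ½ρ(v₁² − v₂²) − ρgΔh.
P₂ = 163000 + ½·898·(1.75² − 5.60²) − 898·9.81·(−11.3) = 163000 + (-12700) − (-99500) = 250000 Pa.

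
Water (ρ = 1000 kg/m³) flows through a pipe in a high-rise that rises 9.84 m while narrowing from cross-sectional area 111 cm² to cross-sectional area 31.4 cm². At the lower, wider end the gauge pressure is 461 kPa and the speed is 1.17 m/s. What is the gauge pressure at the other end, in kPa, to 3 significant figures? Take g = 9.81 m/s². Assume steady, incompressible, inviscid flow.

Continuity gives A₁v₁ = A₂v₂, so v₂ = (111 cm²)/(31.4 cm²) × 1.17 m/s = 4.14 m/s.
Bernoulli: P₁ + ½ρv₁² + ρg h₁ = P₂ + ½ρv₂² + ρg h₂, so P₂ = P₁ + ½ρ(v₁² − v₂²) − ρg(h₂ − h₁).
P₂ = 461000 + ½·1000·(1.17² − 4.14²) − 1000·9.81·(+9.84) = 461000 + (-7870) − (96500) = 357000 Pa.

P₂ = 357 kPa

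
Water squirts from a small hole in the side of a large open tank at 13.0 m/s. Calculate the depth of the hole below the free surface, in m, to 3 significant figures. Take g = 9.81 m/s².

For a small hole in a large open tank, ½v² = gh, giving h = v²/(2g).
h = 13.0²/(2·9.81) = 169/19.62 = 8.61 m.

h ≈ 8.61 m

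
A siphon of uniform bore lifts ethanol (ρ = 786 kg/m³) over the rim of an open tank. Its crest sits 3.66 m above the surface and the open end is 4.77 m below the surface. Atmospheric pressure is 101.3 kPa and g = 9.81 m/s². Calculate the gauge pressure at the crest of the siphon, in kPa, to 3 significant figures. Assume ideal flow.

P_gauge ≈ -65.0 kPa

From the surface to the outlet (both open to atmosphere, surface at rest): v = √(2g·h_out) = √(2·9.81·4.77) = 9.67 m/s.
The bore is uniform, so the speed at the crest is the same v. Bernoulli surface→crest: P_atm = P_top + ½ρv² + ρg·h_top.
P_top = 101300 − ½·786·9.67² − 786·9.81·3.66 = 36300 Pa. So P_gauge = P_top − P_atm = -65000 Pa.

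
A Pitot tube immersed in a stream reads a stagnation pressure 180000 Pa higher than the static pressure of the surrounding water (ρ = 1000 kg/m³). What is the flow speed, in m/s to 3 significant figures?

Bernoulli between the free stream and the stagnation point: ½ρv² = P_stag − P_static.
v = √(2ΔP/ρ) = √(2·180000/1000) = 19.0 m/s.

19.0 m/s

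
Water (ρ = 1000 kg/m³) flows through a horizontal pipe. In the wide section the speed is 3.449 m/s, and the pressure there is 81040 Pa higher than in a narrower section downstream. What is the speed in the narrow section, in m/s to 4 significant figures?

Along the level pipe P + ½ρv² is conserved, hence v₂² = v₁² + 2(P₁ − P₂)/ρ.
v₂ = √(3.449² + 2·81040/1000) = √(11.90 + 162.1) = 13.19 m/s.

v₂ = 13.19 m/s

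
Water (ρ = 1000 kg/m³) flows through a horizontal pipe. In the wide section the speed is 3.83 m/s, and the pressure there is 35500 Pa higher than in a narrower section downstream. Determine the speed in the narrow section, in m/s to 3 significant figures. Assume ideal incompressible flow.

With h₁ = h₂, rearranging Bernoulli gives v₂ = √(v₁² + 2ΔP/ρ).
v₂ = √(3.83² + 2·35500/1000) = √(14.7 + 71.0) = 9.26 m/s.

v₂ = 9.26 m/s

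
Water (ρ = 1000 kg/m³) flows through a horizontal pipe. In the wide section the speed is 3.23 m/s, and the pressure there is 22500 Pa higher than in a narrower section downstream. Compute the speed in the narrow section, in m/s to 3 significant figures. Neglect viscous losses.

v₂ ≈ 7.45 m/s

With h₁ = h₂, rearranging Bernoulli gives v₂ = √(v₁² + 2ΔP/ρ).
v₂ = √(3.23² + 2·22500/1000) = √(10.4 + 45.0) = 7.45 m/s.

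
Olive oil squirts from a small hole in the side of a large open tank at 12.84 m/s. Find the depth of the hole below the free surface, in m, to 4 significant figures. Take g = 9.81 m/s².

Torricelli: v = √(2gh), so h = v²/(2g).
h = 12.84²/(2·9.81) = 164.9/19.62 = 8.403 m.

8.403 m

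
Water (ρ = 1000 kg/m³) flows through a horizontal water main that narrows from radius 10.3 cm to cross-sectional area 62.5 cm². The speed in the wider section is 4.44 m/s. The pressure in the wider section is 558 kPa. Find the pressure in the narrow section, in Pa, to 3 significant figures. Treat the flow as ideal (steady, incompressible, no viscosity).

P₂ ≈ 288000 Pa

Continuity gives A₁v₁ = A₂v₂, so v₂ = (333 cm²)/(62.5 cm²) × 4.44 m/s = 23.7 m/s.
With no height change, Bernoulli's equation is P₁ + ½ρv₁² = P₂ + ½ρv₂².
P₂ = P₁ − ½ρ(v₂² − v₁²) = 558000 − ½·1000·(23.7² − 4.44²) = 558000 − 270000 = 288000 Pa.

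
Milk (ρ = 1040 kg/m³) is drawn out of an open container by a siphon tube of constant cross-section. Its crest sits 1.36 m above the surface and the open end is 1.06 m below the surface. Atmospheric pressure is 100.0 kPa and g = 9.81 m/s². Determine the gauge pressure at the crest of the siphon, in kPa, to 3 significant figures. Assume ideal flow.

From the surface to the outlet (both open to atmosphere, surface at rest): v = √(2g·h_out) = √(2·9.81·1.06) = 4.56 m/s.
Continuity keeps v the same throughout the tube; from surface to crest, P_atm + 0 = P_top + ½ρv² + ρg·h_top.
P_top = 100000 − ½·1040·4.56² − 1040·9.81·1.36 = 75300 Pa. So P_gauge = P_top − P_atm = -24700 Pa.

P_gauge ≈ -24.7 kPa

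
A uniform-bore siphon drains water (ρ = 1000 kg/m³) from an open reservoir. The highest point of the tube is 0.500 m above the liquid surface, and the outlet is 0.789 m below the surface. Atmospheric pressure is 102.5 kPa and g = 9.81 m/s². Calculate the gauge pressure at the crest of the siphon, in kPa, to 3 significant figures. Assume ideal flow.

P_gauge ≈ -12.6 kPa

Bernoulli surface→outlet gives ½v² = g·h_out, so v = √(2·9.81·0.789) = 3.93 m/s.
Continuity keeps v the same throughout the tube; from surface to crest, P_atm + 0 = P_top + ½ρv² + ρg·h_top.
P_top = 102500 − ½·1000·3.93² − 1000·9.81·0.500 = 89900 Pa. So P_gauge = P_top − P_atm = -12600 Pa.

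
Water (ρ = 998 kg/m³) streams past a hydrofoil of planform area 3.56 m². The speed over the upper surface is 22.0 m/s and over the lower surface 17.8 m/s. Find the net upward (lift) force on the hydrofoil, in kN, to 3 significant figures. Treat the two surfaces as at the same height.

With equal heights on the two surfaces, Bernoulli gives P_lower − P_upper = ½ρ(v_upper² − v_lower²).
ΔP = ½·998·(22.0² − 17.8²) = 83400 Pa.
Lift = ΔP · A = 83400 × 3.56 = 297000 N.

297 kN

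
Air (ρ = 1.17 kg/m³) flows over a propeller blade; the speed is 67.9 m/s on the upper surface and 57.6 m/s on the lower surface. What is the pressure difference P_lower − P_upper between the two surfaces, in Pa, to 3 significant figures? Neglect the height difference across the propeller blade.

756 Pa

The pressure is lower where the speed is higher: ΔP = ½ρ(v_up² − v_low²).
ΔP = ½·1.17·(67.9² − 57.6²) = 756 Pa.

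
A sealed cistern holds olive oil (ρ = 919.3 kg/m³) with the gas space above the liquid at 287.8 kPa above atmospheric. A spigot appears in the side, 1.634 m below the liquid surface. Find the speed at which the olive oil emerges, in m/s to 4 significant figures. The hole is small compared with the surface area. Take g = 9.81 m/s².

Take point 1 at the surface (v₁ ≈ 0) and point 2 at the hole (at atmospheric pressure). Bernoulli: P₁ + ρg h = P_atm + ½ρv₂².
With P₁ − P_atm = 287800 Pa, v₂ = √(2gh + 2ΔP/ρ) = √(2·9.81·1.634 + 2·287800/919.3) = 25.66 m/s.

v = 25.66 m/s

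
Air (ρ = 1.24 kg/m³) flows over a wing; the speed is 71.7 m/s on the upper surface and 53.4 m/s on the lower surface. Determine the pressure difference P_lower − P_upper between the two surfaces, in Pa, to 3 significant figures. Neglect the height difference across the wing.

Bernoulli (same height): P_lower − P_upper = ½ρ(v_upper² − v_lower²).
ΔP = ½·1.24·(71.7² − 53.4²) = 1420 Pa.

ΔP = 1420 Pa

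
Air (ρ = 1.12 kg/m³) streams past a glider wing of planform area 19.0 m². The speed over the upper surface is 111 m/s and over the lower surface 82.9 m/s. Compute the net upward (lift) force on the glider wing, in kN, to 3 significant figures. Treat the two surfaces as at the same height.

F = 58.0 kN

From P + ½ρv² = const at equal height, P_low − P_up = ½ρ(v_up² − v_low²).
ΔP = ½·1.12·(111² − 82.9²) = 3050 Pa.
Lift = ΔP · A = 3050 × 19.0 = 58000 N.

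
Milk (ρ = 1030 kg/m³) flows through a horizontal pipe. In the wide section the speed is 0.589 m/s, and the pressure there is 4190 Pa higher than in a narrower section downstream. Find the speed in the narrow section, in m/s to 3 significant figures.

2.91 m/s

Horizontal Bernoulli: P₁ + ½ρv₁² = P₂ + ½ρv₂², so v₂² = v₁² + 2(P₁ − P₂)/ρ.
v₂ = √(0.589² + 2·4190/1030) = √(0.347 + 8.14) = 2.91 m/s.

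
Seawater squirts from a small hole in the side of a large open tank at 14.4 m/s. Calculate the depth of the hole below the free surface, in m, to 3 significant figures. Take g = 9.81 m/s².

For a small hole in a large open tank, ½v² = gh, giving h = v²/(2g).
h = 14.4²/(2·9.81) = 207/19.62 = 10.6 m.

h ≈ 10.6 m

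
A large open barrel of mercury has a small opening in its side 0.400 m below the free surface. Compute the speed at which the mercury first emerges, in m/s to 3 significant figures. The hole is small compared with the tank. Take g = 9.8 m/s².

Bernoulli from surface to hole (P equal, v_surface ≈ 0): v = √(2gh) = √(2×9.8×0.400) = 2.80 m/s.

2.80 m/s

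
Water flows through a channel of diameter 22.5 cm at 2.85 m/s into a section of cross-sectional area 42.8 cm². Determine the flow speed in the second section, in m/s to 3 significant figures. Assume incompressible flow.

v₂ = 26.5 m/s

By continuity, v₂ = v₁·A₁/A₂ = 2.85·(398/42.8) = 26.5 m/s.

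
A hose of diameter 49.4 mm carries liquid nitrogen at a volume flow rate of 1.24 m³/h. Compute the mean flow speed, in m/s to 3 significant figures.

Q = 1.24 m³/h = 0.000344 m³/s.
v = Q/A = 0.000344 / 0.00192 = 0.180 m/s.

0.180 m/s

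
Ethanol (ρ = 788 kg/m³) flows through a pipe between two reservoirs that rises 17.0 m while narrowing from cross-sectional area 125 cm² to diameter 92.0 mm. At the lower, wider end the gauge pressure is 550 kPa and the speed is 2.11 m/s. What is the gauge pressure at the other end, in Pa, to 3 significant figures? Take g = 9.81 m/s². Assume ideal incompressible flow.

414000 Pa

By continuity, v₂ = v₁·A₁/A₂ = 2.11·(125/66.5) = 3.97 m/s.
Energy conservation along the streamline gives P₂ = P₁ − ½ρ(v₂² − v₁²) − ρg(h₂ − h₁).
P₂ = 550000 + ½·788·(2.11² − 3.97²) − 788·9.81·(+17.0) = 550000 + (-4450) − (131000) = 414000 Pa.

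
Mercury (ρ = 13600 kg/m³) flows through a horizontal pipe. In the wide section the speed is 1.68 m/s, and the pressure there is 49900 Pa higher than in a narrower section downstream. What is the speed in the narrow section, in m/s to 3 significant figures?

Horizontal Bernoulli: P₁ + ½ρv₁² = P₂ + ½ρv₂², so v₂² = v₁² + 2(P₁ − P₂)/ρ.
v₂ = √(1.68² + 2·49900/13600) = √(2.82 + 7.34) = 3.19 m/s.

v₂ ≈ 3.19 m/s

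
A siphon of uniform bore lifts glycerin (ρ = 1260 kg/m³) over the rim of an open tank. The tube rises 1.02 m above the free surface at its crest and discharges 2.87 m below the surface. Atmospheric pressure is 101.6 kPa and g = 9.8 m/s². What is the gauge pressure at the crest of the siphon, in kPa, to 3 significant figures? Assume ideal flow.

The outlet speed comes from Torricelli: v = √(2g·2.87) = 7.50 m/s.
Continuity keeps v the same throughout the tube; from surface to crest, P_atm + 0 = P_top + ½ρv² + ρg·h_top.
P_top = 101600 − ½·1260·7.50² − 1260·9.8·1.02 = 53600 Pa. So P_gauge = P_top − P_atm = -48000 Pa.

-48.0 kPa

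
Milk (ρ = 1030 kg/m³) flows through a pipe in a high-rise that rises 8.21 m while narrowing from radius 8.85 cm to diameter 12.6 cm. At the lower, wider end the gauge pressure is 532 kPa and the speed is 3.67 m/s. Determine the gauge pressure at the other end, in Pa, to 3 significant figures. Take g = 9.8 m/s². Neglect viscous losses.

429000 Pa

The volume flow rate is constant, so v₂ = (A₁/A₂)v₁ = (246/125)·3.67 = 7.24 m/s.
Energy conservation along the streamline gives P₂ = P₁ − ½ρ(v₂² − v₁²) − ρg(h₂ − h₁).
P₂ = 532000 + ½·1030·(3.67² − 7.24²) − 1030·9.8·(+8.21) = 532000 + (-20100) − (82900) = 429000 Pa.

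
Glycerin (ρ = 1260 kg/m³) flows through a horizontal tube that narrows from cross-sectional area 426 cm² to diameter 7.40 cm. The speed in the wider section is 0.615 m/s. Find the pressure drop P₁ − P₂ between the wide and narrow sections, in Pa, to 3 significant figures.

Mass conservation (A₁v₁ = A₂v₂) gives v₂ = 0.615 × 426/43.0 = 6.09 m/s.
The pipe is horizontal, so Bernoulli reduces to P₁ + ½ρv₁² = P₂ + ½ρv₂².
P₁ − P₂ = ½·1260·(6.09² − 0.615²) = ½·1260·36.7 = 23100 Pa.

ΔP ≈ 23100 Pa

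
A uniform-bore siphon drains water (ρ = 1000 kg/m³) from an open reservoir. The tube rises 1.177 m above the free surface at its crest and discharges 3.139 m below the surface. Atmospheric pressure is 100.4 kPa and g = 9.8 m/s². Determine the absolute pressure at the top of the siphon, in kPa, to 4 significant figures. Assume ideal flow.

P_top ≈ 58.10 kPa

From the surface to the outlet (both open to atmosphere, surface at rest): v = √(2g·h_out) = √(2·9.8·3.139) = 7.844 m/s.
Continuity keeps v the same throughout the tube; from surface to crest, P_atm + 0 = P_top + ½ρv² + ρg·h_top.
P_top = 100400 − ½·1000·7.844² − 1000·9.8·1.177 = 58100 Pa.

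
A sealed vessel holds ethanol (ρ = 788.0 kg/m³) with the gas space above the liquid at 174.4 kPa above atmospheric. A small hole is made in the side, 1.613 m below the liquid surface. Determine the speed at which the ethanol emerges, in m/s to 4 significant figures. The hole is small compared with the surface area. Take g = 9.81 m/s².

Take point 1 at the surface (v₁ ≈ 0) and point 2 at the hole (at atmospheric pressure). Bernoulli: P₁ + ρg h = P_atm + ½ρv₂².
With P₁ − P_atm = 174400 Pa, v₂ = √(2gh + 2ΔP/ρ) = √(2·9.81·1.613 + 2·174400/788.0) = 21.78 m/s.

v = 21.78 m/s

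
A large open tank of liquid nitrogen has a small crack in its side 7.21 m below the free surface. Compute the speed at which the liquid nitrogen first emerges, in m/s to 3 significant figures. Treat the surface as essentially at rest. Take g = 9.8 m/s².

The surface is effectively still and both ends are open, so ½v² = gh and v = √(2·9.8·7.21) = 11.9 m/s.

v = 11.9 m/s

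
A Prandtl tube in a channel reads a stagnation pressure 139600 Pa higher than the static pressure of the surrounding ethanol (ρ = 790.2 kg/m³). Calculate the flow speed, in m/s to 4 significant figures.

Bernoulli between the free stream and the stagnation point: ½ρv² = P_stag − P_static.
v = √(2ΔP/ρ) = √(2·139600/790.2) = 18.80 m/s.

v ≈ 18.80 m/s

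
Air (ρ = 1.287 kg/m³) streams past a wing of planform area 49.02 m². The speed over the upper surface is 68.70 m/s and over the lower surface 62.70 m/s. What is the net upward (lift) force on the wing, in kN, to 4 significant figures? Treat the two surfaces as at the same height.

From P + ½ρv² = const at equal height, P_low − P_up = ½ρ(v_up² − v_low²).
ΔP = ½·1.287·(68.70² − 62.70²) = 507.3 Pa.
Lift = ΔP · A = 507.3 × 49.02 = 24870 N.

24.87 kN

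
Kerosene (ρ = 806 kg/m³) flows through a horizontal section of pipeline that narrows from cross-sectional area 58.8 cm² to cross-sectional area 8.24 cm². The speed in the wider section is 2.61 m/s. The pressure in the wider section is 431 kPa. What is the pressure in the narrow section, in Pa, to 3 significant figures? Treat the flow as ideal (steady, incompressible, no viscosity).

P₂ ≈ 294000 Pa

Continuity gives A₁v₁ = A₂v₂, so v₂ = (58.8 cm²)/(8.24 cm²) × 2.61 m/s = 18.6 m/s.
Along the horizontal streamline, P + ½ρv² is constant.
P₂ = P₁ − ½ρ(v₂² − v₁²) = 431000 − ½·806·(18.6² − 2.61²) = 431000 − 137000 = 294000 Pa.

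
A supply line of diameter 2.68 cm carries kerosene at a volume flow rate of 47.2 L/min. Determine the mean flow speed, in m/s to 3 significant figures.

Q = 47.2 L/min = 0.000787 m³/s.
v = Q/A = 0.000787 / 0.000564 = 1.39 m/s.

1.39 m/s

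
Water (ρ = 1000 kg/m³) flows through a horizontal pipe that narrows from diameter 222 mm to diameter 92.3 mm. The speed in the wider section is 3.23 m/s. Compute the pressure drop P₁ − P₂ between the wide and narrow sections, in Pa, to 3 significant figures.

By continuity, v₂ = v₁·A₁/A₂ = 3.23·(387/66.9) = 18.7 m/s.
Along the horizontal streamline, P + ½ρv² is constant.
P₁ − P₂ = ½·1000·(18.7² − 3.23²) = ½·1000·339 = 169000 Pa.

ΔP ≈ 169000 Pa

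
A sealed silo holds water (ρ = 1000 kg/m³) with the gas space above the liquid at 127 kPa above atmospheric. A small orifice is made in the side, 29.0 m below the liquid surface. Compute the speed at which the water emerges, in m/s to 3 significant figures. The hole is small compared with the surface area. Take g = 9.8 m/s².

v ≈ 28.7 m/s

Take point 1 at the surface (v₁ ≈ 0) and point 2 at the hole (at atmospheric pressure). Bernoulli: P₁ + ρg h = P_atm + ½ρv₂².
With P₁ − P_atm = 127000 Pa, v₂ = √(2gh + 2ΔP/ρ) = √(2·9.8·29.0 + 2·127000/1000) = 28.7 m/s.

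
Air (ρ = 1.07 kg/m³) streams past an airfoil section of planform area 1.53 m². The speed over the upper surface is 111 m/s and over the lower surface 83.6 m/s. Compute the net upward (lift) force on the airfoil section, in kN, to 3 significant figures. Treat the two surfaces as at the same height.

The faster flow above has the lower pressure; Bernoulli (same height) gives ΔP = ½ρ(v_up² − v_low²).
ΔP = ½·1.07·(111² − 83.6²) = 2850 Pa.
Lift = ΔP · A = 2850 × 1.53 = 4360 N.

F ≈ 4.36 kN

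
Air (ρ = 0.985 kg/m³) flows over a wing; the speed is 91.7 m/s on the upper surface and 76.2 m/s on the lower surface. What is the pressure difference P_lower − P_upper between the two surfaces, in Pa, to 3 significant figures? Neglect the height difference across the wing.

ΔP ≈ 1280 Pa

Bernoulli (same height): P_lower − P_upper = ½ρ(v_upper² − v_lower²).
ΔP = ½·0.985·(91.7² − 76.2²) = 1280 Pa.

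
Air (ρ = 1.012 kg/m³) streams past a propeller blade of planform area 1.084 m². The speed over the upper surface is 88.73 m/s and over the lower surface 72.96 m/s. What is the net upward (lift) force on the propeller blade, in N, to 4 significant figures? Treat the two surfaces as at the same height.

1399 N

The faster flow above has the lower pressure; Bernoulli (same height) gives ΔP = ½ρ(v_up² − v_low²).
ΔP = ½·1.012·(88.73² − 72.96²) = 1290 Pa.
Lift = ΔP · A = 1290 × 1.084 = 1399 N.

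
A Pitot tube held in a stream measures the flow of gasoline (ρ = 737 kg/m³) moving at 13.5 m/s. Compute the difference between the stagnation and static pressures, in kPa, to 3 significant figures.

At the stagnation point the flow is brought to rest, so Bernoulli gives P_stag − P_static = ½ρv².
ΔP = ½·737·13.5² = 67200 Pa.

ΔP = 67.2 kPa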